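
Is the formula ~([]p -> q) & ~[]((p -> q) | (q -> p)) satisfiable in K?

No, unsatisfiable

1. ~([]p -> q) & ~[]((p -> q) | (q -> p)), u
2. ~([]p -> q), u   [&-rule on 1]
3. ~[]((p -> q) | (q -> p)), u   [&-rule on 1]
4. []p, u   [~->-rule on 2]
5. ~q, u   [~->-rule on 2]
6. ~((p -> q) | (q -> p)), v   [~[]-rule on 3: fresh world v, uRv]
7. ~(p -> q), v   [~|-rule on 6]
8. ~(q -> p), v   [~|-rule on 6]
9. p, v   [~->-rule on 7]
10. ~q, v   [~->-rule on 7]
11. q, v   [~->-rule on 8]
12. ~p, v   [~->-rule on 8]
Accessibility: uRv
Branch closes: q and ~q both at v.
(One branch shown.) All branches close.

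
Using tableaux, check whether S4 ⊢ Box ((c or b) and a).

Tableau for the negation not Box ((c or b) and a):
1. not Box ((c or b) and a), w0
2. not ((c or b) and a), w1   [neg-Box-rule on 1: fresh world w1, w0Rw1]
3. not a, w1   [neg-and-rule on 2 (branches; this branch)]
Accessibility: w0Rw0, w0Rw1, w1Rw1
The negation has an open branch (countermodel exists).

No, not valid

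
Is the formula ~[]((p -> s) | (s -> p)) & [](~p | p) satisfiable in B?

Unsatisfiable

1. ~[]((p -> s) | (s -> p)) & [](~p | p), u
2. ~[]((p -> s) | (s -> p)), u   [&-rule on 1]
3. [](~p | p), u   [&-rule on 1]
4. ~p | p, u   [[]-rule on 3 via uRu]
5. p, u   [|-rule on 4 (branches; this branch)]
6. ~((p -> s) | (s -> p)), v   [~[]-rule on 2: fresh world v, uRv]
7. ~(p -> s), v   [~|-rule on 6]
8. ~(s -> p), v   [~|-rule on 6]
9. p, v   [~->-rule on 7]
10. ~s, v   [~->-rule on 7]
11. s, v   [~->-rule on 8]
12. ~p, v   [~->-rule on 8]
Accessibility: uRu, uRv, vRu, vRv
Branch closes: s and ~s both at v.
(One branch shown.) All branches close.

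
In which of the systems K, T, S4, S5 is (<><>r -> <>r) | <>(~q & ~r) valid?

S4-tableau for the negation ~((<><>r -> <>r) | <>(~q & ~r)):
1. ~((<><>r -> <>r) | <>(~q & ~r)), 0
2. ~(<><>r -> <>r), 0   [~|-rule on 1]
3. ~<>(~q & ~r), 0   [~|-rule on 1]
4. <><>r, 0   [~->-rule on 2]
5. ~<>r, 0   [~->-rule on 2]
6. ~(~q & ~r), 0   [~<>-rule on 3 via 0R0]
7. ~r, 0   [~<>-rule on 5 via 0R0]
8. q, 0   [~&-rule on 6 (branches; this branch)]
9. <>r, 1   [<>-rule on 4: fresh world 1, 0R1]
10. ~(~q & ~r), 1   [~<>-rule on 3 via 0R1]
11. ~r, 1   [~<>-rule on 5 via 0R1]
12. q, 1   [~&-rule on 10 (branches; this branch)]
13. r, 2   [<>-rule on 9: fresh world 2, 1R2]
14. ~(~q & ~r), 2   [~<>-rule on 3 via 0R2]
15. ~r, 2   [~<>-rule on 5 via 0R2]
Accessibility: 0R0, 0R1, 0R2, 1R1, 1R2, 2R2
Branch closes: r and ~r both at 2.
Every branch closes (one shown): valid in S4, hence also in S5 (every theorem of S4 is a theorem of S5).
T-tableau for the negation ~((<><>r -> <>r) | <>(~q & ~r)):
1. ~((<><>r -> <>r) | <>(~q & ~r)), 0
2. ~(<><>r -> <>r), 0   [~|-rule on 1]
3. ~<>(~q & ~r), 0   [~|-rule on 1]
4. <><>r, 0   [~->-rule on 2]
5. ~<>r, 0   [~->-rule on 2]
6. ~(~q & ~r), 0   [~<>-rule on 3 via 0R0]
7. ~r, 0   [~<>-rule on 5 via 0R0]
8. q, 0   [~&-rule on 6 (branches; this branch)]
9. <>r, 1   [<>-rule on 4: fresh world 1, 0R1]
10. ~(~q & ~r), 1   [~<>-rule on 3 via 0R1]
11. ~r, 1   [~<>-rule on 5 via 0R1]
12. q, 1   [~&-rule on 10 (branches; this branch)]
13. r, 2   [<>-rule on 9: fresh world 2, 1R2]
Accessibility: 0R0, 0R1, 1R1, 1R2, 2R2
Complete open branch: countermodel on a T-frame, so not valid in T, nor in K (the same frame is also a K-frame).

S4, S5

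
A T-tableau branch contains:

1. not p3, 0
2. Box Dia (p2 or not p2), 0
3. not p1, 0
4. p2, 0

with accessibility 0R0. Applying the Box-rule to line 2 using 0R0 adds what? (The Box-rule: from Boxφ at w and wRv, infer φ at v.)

Dia (p2 or not p2), 0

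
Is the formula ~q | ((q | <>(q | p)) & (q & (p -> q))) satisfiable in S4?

Yes, satisfiable

1. ~q | ((q | <>(q | p)) & (q & (p -> q))), 0
2. (q | <>(q | p)) & (q & (p -> q)), 0   [|-rule on 1 (branches; this branch)]
3. q | <>(q | p), 0   [&-rule on 2]
4. q & (p -> q), 0   [&-rule on 2]
5. q, 0   [&-rule on 4]
6. p -> q, 0   [&-rule on 4]
7. <>(q | p), 0   [|-rule on 3 (branches; this branch)]
8. q | p, 1   [<>-rule on 7: fresh world 1, 0R1]
9. p, 1   [|-rule on 8 (branches; this branch)]
Accessibility: 0R0, 0R1, 1R1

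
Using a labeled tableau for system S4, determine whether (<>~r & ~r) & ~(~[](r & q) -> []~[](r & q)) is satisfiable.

1. (<>~r & ~r) & ~(~[](r & q) -> []~[](r & q)), 0
2. <>~r & ~r, 0
3. ~(~[](r & q) -> []~[](r & q)), 0
4. <>~r, 0
5. ~r, 0
6. ~[](r & q), 0
7. ~[]~[](r & q), 0
8. ~r, 1
9. ~(r & q), 2
10. ~q, 2
11. [](r & q), 3
12. r & q, 3
13. r, 3
14. q, 3
Accessibility: 0R0, 0R1, 0R2, 0R3, 1R1, 2R2, 3R3

Satisfiable (open branch found)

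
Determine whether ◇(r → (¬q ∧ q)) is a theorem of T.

Tableau for the negation ¬◇(r → (¬q ∧ q)):
1. ¬◇(r → (¬q ∧ q)), w0
2. ¬(r → (¬q ∧ q)), w0   [¬◇-rule on 1 via w0Rw0]
3. r, w0   [¬→-rule on 2]
4. ¬(¬q ∧ q), w0   [¬→-rule on 2]
5. ¬q, w0   [¬∧-rule on 4 (branches; this branch)]
Accessibility: w0Rw0
The negation has an open branch (countermodel exists).

Invalid (countermodel exists)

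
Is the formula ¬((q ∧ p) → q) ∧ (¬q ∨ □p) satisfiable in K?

No, unsatisfiable

1. ¬((q ∧ p) → q) ∧ (¬q ∨ □p), u
2. ¬((q ∧ p) → q), u
3. ¬q ∨ □p, u
4. q ∧ p, u
5. ¬q, u
6. q, u
7. p, u
Branch closes: q and ¬q both at u.
(One branch shown.) All branches close.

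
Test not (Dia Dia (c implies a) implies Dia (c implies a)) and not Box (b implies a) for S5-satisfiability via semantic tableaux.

Unsatisfiable (every branch closes)

1. not (Dia Dia (c implies a) implies Dia (c implies a)) and not Box (b implies a), u
2. not (Dia Dia (c implies a) implies Dia (c implies a)), u
3. not Box (b implies a), u
4. Dia Dia (c implies a), u
5. not Dia (c implies a), u
6. not (c implies a), u
7. c, u
8. not a, u
9. not (b implies a), v
10. b, v
11. not a, v
12. not (c implies a), v
13. c, v
14. Dia (c implies a), w
15. not (c implies a), w
16. c, w
17. not a, w
18. c implies a, x
19. not (c implies a), x
20. c, x
21. not a, x
22. a, x
Accessibility: uRu, uRv, uRw, uRx, vRu, vRv, vRw, vRx, wRu, wRv, wRw, wRx, xRu, xRv, xRw, xRx
Branch closes: a and not a both at x.
Every branch closes; the branch above is one of them.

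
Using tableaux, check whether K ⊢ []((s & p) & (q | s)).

Tableau for the negation ~[]((s & p) & (q | s)):
1. ~[]((s & p) & (q | s)), 0
2. ~((s & p) & (q | s)), 1   [~[]-rule on 1: fresh world 1, 0R1]
3. ~(q | s), 1   [~&-rule on 2 (branches; this branch)]
4. ~q, 1   [~|-rule on 3]
5. ~s, 1   [~|-rule on 3]
Accessibility: 0R1
The negation has an open branch (countermodel exists).

Not valid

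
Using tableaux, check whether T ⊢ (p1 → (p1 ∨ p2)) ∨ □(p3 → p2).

Valid in T

Tableau for the negation ¬((p1 → (p1 ∨ p2)) ∨ □(p3 → p2)):
1. ¬((p1 → (p1 ∨ p2)) ∨ □(p3 → p2)), w0
2. ¬(p1 → (p1 ∨ p2)), w0
3. ¬□(p3 → p2), w0
4. p1, w0
5. ¬(p1 ∨ p2), w0
6. ¬p1, w0
7. ¬p2, w0
Accessibility: w0Rw0
Branch closes: p1 and ¬p1 both at w0.
Every branch of the negation's tableau closes; the branch above is one of them.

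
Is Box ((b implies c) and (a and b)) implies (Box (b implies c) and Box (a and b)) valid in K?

Yes, valid

Tableau for the negation not (Box ((b implies c) and (a and b)) implies (Box (b implies c) and Box (a and b))):
1. not (Box ((b implies c) and (a and b)) implies (Box (b implies c) and Box (a and b))), w0
2. Box ((b implies c) and (a and b)), w0
3. not (Box (b implies c) and Box (a and b)), w0
4. not Box (b implies c), w0
5. not (b implies c), w1
6. b, w1
7. not c, w1
8. (b implies c) and (a and b), w1
9. b implies c, w1
10. a and b, w1
11. a, w1
12. c, w1
Accessibility: w0Rw1
Branch closes: c and not c both at w1.
Every branch of the negation's tableau closes; the branch above is one of them.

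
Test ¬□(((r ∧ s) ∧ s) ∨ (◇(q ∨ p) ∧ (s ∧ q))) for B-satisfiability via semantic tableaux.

1. ¬□(((r ∧ s) ∧ s) ∨ (◇(q ∨ p) ∧ (s ∧ q))), 0
2. ¬(((r ∧ s) ∧ s) ∨ (◇(q ∨ p) ∧ (s ∧ q))), 1
3. ¬((r ∧ s) ∧ s), 1
4. ¬(◇(q ∨ p) ∧ (s ∧ q)), 1
5. ¬s, 1
6. ¬(s ∧ q), 1
7. ¬q, 1
Accessibility: 0R0, 0R1, 1R0, 1R1

Satisfiable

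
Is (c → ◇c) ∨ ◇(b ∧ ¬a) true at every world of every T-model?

Tableau for the negation ¬((c → ◇c) ∨ ◇(b ∧ ¬a)):
1. ¬((c → ◇c) ∨ ◇(b ∧ ¬a)), u
2. ¬(c → ◇c), u
3. ¬◇(b ∧ ¬a), u
4. c, u
5. ¬◇c, u
6. ¬(b ∧ ¬a), u
7. ¬c, u
Accessibility: uRu
Branch closes: c and ¬c both at u.
Every branch of the negation's tableau closes; the branch above is one of them.

Valid in T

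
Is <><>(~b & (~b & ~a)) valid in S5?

Tableau for the negation ~<><>(~b & (~b & ~a)):
1. ~<><>(~b & (~b & ~a)), 0
2. ~<>(~b & (~b & ~a)), 0
3. ~(~b & (~b & ~a)), 0
4. ~(~b & ~a), 0
5. a, 0
Accessibility: 0R0
The negation has an open branch (countermodel exists).

Invalid (countermodel exists)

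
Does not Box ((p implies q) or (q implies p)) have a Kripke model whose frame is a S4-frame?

1. not Box ((p implies q) or (q implies p)), w0
2. not ((p implies q) or (q implies p)), w1
3. not (p implies q), w1
4. not (q implies p), w1
5. p, w1
6. not q, w1
7. q, w1
8. not p, w1
Accessibility: w0Rw0, w0Rw1, w1Rw1
Branch closes: q and not q both at w1.
(One branch shown.) All branches close.

Unsatisfiable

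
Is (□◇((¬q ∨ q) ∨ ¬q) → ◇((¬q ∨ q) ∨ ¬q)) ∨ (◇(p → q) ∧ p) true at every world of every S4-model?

Valid

Tableau for the negation ¬((□◇((¬q ∨ q) ∨ ¬q) → ◇((¬q ∨ q) ∨ ¬q)) ∨ (◇(p → q) ∧ p)):
1. ¬((□◇((¬q ∨ q) ∨ ¬q) → ◇((¬q ∨ q) ∨ ¬q)) ∨ (◇(p → q) ∧ p)), w0
2. ¬(□◇((¬q ∨ q) ∨ ¬q) → ◇((¬q ∨ q) ∨ ¬q)), w0   [¬∨-rule on 1]
3. ¬(◇(p → q) ∧ p), w0   [¬∨-rule on 1]
4. □◇((¬q ∨ q) ∨ ¬q), w0   [¬→-rule on 2]
5. ¬◇((¬q ∨ q) ∨ ¬q), w0   [¬→-rule on 2]
6. ◇((¬q ∨ q) ∨ ¬q), w0   [□-rule on 4 via w0Rw0]
7. ¬((¬q ∨ q) ∨ ¬q), w0   [¬◇-rule on 5 via w0Rw0]
8. ¬(¬q ∨ q), w0   [¬∨-rule on 7]
9. q, w0   [¬∨-rule on 7]
10. ¬q, w0   [¬∨-rule on 8]
Accessibility: w0Rw0
Branch closes: q and ¬q both at w0.
Every branch of the negation's tableau closes; the branch above is one of them.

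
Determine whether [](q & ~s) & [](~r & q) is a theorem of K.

Tableau for the negation ~([](q & ~s) & [](~r & q)):
1. ~([](q & ~s) & [](~r & q)), u
2. ~[](~r & q), u
3. ~(~r & q), v
4. ~q, v
Accessibility: uRv
The negation has an open branch (countermodel exists).

Not valid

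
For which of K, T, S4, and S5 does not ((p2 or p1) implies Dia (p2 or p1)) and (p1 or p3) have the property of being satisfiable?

T-tableau for the formula:
1. not ((p2 or p1) implies Dia (p2 or p1)) and (p1 or p3), u
2. not ((p2 or p1) implies Dia (p2 or p1)), u   [and-rule on 1]
3. p1 or p3, u   [and-rule on 1]
4. p2 or p1, u   [neg-implies-rule on 2]
5. not Dia (p2 or p1), u   [neg-implies-rule on 2]
6. not (p2 or p1), u   [neg-Dia-rule on 5 via uRu]
7. not p2, u   [neg-or-rule on 6]
8. not p1, u   [neg-or-rule on 6]
9. p3, u   [or-rule on 3 (branches; this branch)]
10. p1, u   [or-rule on 4 (branches; this branch)]
Accessibility: uRu
Branch closes: p1 and not p1 both at u.
Every branch closes (one shown): unsatisfiable in T, hence also in S4, S5 (every S4/S5-frame is a T-frame).
K-tableau for the formula:
1. not ((p2 or p1) implies Dia (p2 or p1)) and (p1 or p3), u
2. not ((p2 or p1) implies Dia (p2 or p1)), u   [and-rule on 1]
3. p1 or p3, u   [and-rule on 1]
4. p2 or p1, u   [neg-implies-rule on 2]
5. not Dia (p2 or p1), u   [neg-implies-rule on 2]
6. p3, u   [or-rule on 3 (branches; this branch)]
7. p1, u   [or-rule on 4 (branches; this branch)]
Complete open branch: satisfiable in K.

K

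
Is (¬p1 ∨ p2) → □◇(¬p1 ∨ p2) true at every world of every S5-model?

Tableau for the negation ¬((¬p1 ∨ p2) → □◇(¬p1 ∨ p2)):
1. ¬((¬p1 ∨ p2) → □◇(¬p1 ∨ p2)), u
2. ¬p1 ∨ p2, u
3. ¬□◇(¬p1 ∨ p2), u
4. p2, u
5. ¬◇(¬p1 ∨ p2), v
6. ¬(¬p1 ∨ p2), u
7. p1, u
8. ¬p2, u
Accessibility: uRu, uRv, vRu, vRv
Branch closes: p2 and ¬p2 both at u.
Every branch of the negation's tableau closes; the branch above is one of them.

Valid in S5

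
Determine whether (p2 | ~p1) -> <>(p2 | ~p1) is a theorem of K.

Tableau for the negation ~((p2 | ~p1) -> <>(p2 | ~p1)):
1. ~((p2 | ~p1) -> <>(p2 | ~p1)), w0
2. p2 | ~p1, w0
3. ~<>(p2 | ~p1), w0
4. ~p1, w0
The negation has an open branch (countermodel exists).

Not valid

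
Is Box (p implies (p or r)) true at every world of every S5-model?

Tableau for the negation not Box (p implies (p or r)):
1. not Box (p implies (p or r)), 0
2. not (p implies (p or r)), 1   [neg-Box-rule on 1: fresh world 1, 0R1]
3. p, 1   [neg-implies-rule on 2]
4. not (p or r), 1   [neg-implies-rule on 2]
5. not p, 1   [neg-or-rule on 4]
6. not r, 1   [neg-or-rule on 4]
Accessibility: 0R0, 0R1, 1R0, 1R1
Branch closes: p and not p both at 1.
All branches of the negation close; one closing branch shown above.

Valid in S5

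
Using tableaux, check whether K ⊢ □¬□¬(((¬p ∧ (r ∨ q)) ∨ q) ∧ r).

Invalid (countermodel exists)

Tableau for the negation ¬□¬□¬(((¬p ∧ (r ∨ q)) ∨ q) ∧ r):
1. ¬□¬□¬(((¬p ∧ (r ∨ q)) ∨ q) ∧ r), 0
2. □¬(((¬p ∧ (r ∨ q)) ∨ q) ∧ r), 1   [¬□-rule on 1: fresh world 1, 0R1]
Accessibility: 0R1
The negation has an open branch (countermodel exists).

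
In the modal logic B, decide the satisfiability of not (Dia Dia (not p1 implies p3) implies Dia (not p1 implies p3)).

Yes, satisfiable

1. not (Dia Dia (not p1 implies p3) implies Dia (not p1 implies p3)), 0
2. Dia Dia (not p1 implies p3), 0
3. not Dia (not p1 implies p3), 0
4. not (not p1 implies p3), 0
5. not p1, 0
6. not p3, 0
7. Dia (not p1 implies p3), 1
8. not (not p1 implies p3), 1
9. not p1, 1
10. not p3, 1
11. not p1 implies p3, 2
12. p3, 2
Accessibility: 0R0, 0R1, 1R0, 1R1, 1R2, 2R1, 2R2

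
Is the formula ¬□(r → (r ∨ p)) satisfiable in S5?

1. ¬□(r → (r ∨ p)), u
2. ¬(r → (r ∨ p)), v   [¬□-rule on 1: fresh world v, uRv]
3. r, v   [¬→-rule on 2]
4. ¬(r ∨ p), v   [¬→-rule on 2]
5. ¬r, v   [¬∨-rule on 4]
6. ¬p, v   [¬∨-rule on 4]
Accessibility: uRu, uRv, vRu, vRv
Branch closes: r and ¬r both at v.
Every branch closes; the branch above is one of them.

Unsatisfiable (every branch closes)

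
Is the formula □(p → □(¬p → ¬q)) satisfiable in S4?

1. □(p → □(¬p → ¬q)), w0
2. p → □(¬p → ¬q), w0   [□-rule on 1 via w0Rw0]
3. □(¬p → ¬q), w0   [→-rule on 2 (branches; this branch)]
4. ¬p → ¬q, w0   [□-rule on 3 via w0Rw0]
5. ¬q, w0   [→-rule on 4 (branches; this branch)]
Accessibility: w0Rw0

Satisfiable (open branch found)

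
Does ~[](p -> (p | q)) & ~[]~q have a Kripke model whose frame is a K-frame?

1. ~[](p -> (p | q)) & ~[]~q, w0
2. ~[](p -> (p | q)), w0   [&-rule on 1]
3. ~[]~q, w0   [&-rule on 1]
4. ~(p -> (p | q)), w1   [~[]-rule on 2: fresh world w1, w0Rw1]
5. p, w1   [~->-rule on 4]
6. ~(p | q), w1   [~->-rule on 4]
7. ~p, w1   [~|-rule on 6]
8. ~q, w1   [~|-rule on 6]
Accessibility: w0Rw1
Branch closes: p and ~p both at w1.
Every branch closes; the branch above is one of them.

Unsatisfiable (every branch closes)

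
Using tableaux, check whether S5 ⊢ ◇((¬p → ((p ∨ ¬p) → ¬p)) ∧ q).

Tableau for the negation ¬◇((¬p → ((p ∨ ¬p) → ¬p)) ∧ q):
1. ¬◇((¬p → ((p ∨ ¬p) → ¬p)) ∧ q), 0
2. ¬((¬p → ((p ∨ ¬p) → ¬p)) ∧ q), 0   [¬◇-rule on 1 via 0R0]
3. ¬q, 0   [¬∧-rule on 2 (branches; this branch)]
Accessibility: 0R0
The negation has an open branch (countermodel exists).

Invalid (countermodel exists)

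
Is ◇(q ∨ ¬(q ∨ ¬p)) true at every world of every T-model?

No, not valid

Tableau for the negation ¬◇(q ∨ ¬(q ∨ ¬p)):
1. ¬◇(q ∨ ¬(q ∨ ¬p)), w0
2. ¬(q ∨ ¬(q ∨ ¬p)), w0
3. ¬q, w0
4. q ∨ ¬p, w0
5. ¬p, w0
Accessibility: w0Rw0
The negation has an open branch (countermodel exists).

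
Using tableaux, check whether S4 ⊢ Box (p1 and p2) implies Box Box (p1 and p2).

Tableau for the negation not (Box (p1 and p2) implies Box Box (p1 and p2)):
1. not (Box (p1 and p2) implies Box Box (p1 and p2)), w0
2. Box (p1 and p2), w0
3. not Box Box (p1 and p2), w0
4. p1 and p2, w0
5. p1, w0
6. p2, w0
7. not Box (p1 and p2), w1
8. p1 and p2, w1
9. p1, w1
10. p2, w1
11. not (p1 and p2), w2
12. p1 and p2, w2
13. p1, w2
14. p2, w2
15. not p2, w2
Accessibility: w0Rw0, w0Rw1, w0Rw2, w1Rw1, w1Rw2, w2Rw2
Branch closes: p2 and not p2 both at w2.
Every branch of the negation's tableau closes; the branch above is one of them.

Yes, valid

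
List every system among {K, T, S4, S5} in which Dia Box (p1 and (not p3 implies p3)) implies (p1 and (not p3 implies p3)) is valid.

S5-tableau for the negation not (Dia Box (p1 and (not p3 implies p3)) implies (p1 and (not p3 implies p3))):
1. not (Dia Box (p1 and (not p3 implies p3)) implies (p1 and (not p3 implies p3))), w0
2. Dia Box (p1 and (not p3 implies p3)), w0
3. not (p1 and (not p3 implies p3)), w0
4. not (not p3 implies p3), w0
5. not p3, w0
6. Box (p1 and (not p3 implies p3)), w1
7. p1 and (not p3 implies p3), w0
8. p1, w0
9. not p3 implies p3, w0
10. p1 and (not p3 implies p3), w1
11. p1, w1
12. not p3 implies p3, w1
13. p3, w0
Accessibility: w0Rw0, w0Rw1, w1Rw0, w1Rw1
Branch closes: p3 and not p3 both at w0.
Every branch closes (one shown): valid in S5.
S4-tableau for the negation not (Dia Box (p1 and (not p3 implies p3)) implies (p1 and (not p3 implies p3))):
1. not (Dia Box (p1 and (not p3 implies p3)) implies (p1 and (not p3 implies p3))), w0
2. Dia Box (p1 and (not p3 implies p3)), w0
3. not (p1 and (not p3 implies p3)), w0
4. not (not p3 implies p3), w0
5. not p3, w0
6. Box (p1 and (not p3 implies p3)), w1
7. p1 and (not p3 implies p3), w1
8. p1, w1
9. not p3 implies p3, w1
10. p3, w1
Accessibility: w0Rw0, w0Rw1, w1Rw1
Complete open branch: countermodel on an S4-frame, so not valid in S4, nor in K, T (the same frame is also a K-frame and a T-frame).

S5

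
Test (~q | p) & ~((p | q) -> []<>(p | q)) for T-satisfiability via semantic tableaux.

Satisfiable (open branch found)

1. (~q | p) & ~((p | q) -> []<>(p | q)), u
2. ~q | p, u   [&-rule on 1]
3. ~((p | q) -> []<>(p | q)), u   [&-rule on 1]
4. p | q, u   [~->-rule on 3]
5. ~[]<>(p | q), u   [~->-rule on 3]
6. p, u   [|-rule on 2 (branches; this branch)]
7. q, u   [|-rule on 4 (branches; this branch)]
8. ~<>(p | q), v   [~[]-rule on 5: fresh world v, uRv]
9. ~(p | q), v   [~<>-rule on 8 via vRv]
10. ~p, v   [~|-rule on 9]
11. ~q, v   [~|-rule on 9]
Accessibility: uRu, uRv, vRv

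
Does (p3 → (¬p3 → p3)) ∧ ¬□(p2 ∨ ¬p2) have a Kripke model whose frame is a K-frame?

No, unsatisfiable

1. (p3 → (¬p3 → p3)) ∧ ¬□(p2 ∨ ¬p2), w0
2. p3 → (¬p3 → p3), w0
3. ¬□(p2 ∨ ¬p2), w0
4. ¬p3 → p3, w0
5. p3, w0
6. ¬(p2 ∨ ¬p2), w1
7. ¬p2, w1
8. p2, w1
Accessibility: w0Rw1
Branch closes: p2 and ¬p2 both at w1.
Every branch closes; the branch above is one of them.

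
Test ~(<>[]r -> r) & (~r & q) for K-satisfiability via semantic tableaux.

1. ~(<>[]r -> r) & (~r & q), u
2. ~(<>[]r -> r), u
3. ~r & q, u
4. <>[]r, u
5. ~r, u
6. q, u
7. []r, v
Accessibility: uRv

Satisfiable (open branch found)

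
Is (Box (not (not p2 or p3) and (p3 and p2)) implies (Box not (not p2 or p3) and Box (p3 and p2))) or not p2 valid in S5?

Yes, valid

Tableau for the negation not ((Box (not (not p2 or p3) and (p3 and p2)) implies (Box not (not p2 or p3) and Box (p3 and p2))) or not p2):
1. not ((Box (not (not p2 or p3) and (p3 and p2)) implies (Box not (not p2 or p3) and Box (p3 and p2))) or not p2), 0
2. not (Box (not (not p2 or p3) and (p3 and p2)) implies (Box not (not p2 or p3) and Box (p3 and p2))), 0   [neg-or-rule on 1]
3. p2, 0   [neg-or-rule on 1]
4. Box (not (not p2 or p3) and (p3 and p2)), 0   [neg-implies-rule on 2]
5. not (Box not (not p2 or p3) and Box (p3 and p2)), 0   [neg-implies-rule on 2]
6. not (not p2 or p3) and (p3 and p2), 0   [Box-rule on 4 via 0R0]
7. not (not p2 or p3), 0   [and-rule on 6]
8. p3 and p2, 0   [and-rule on 6]
9. not p3, 0   [neg-or-rule on 7]
10. p3, 0   [and-rule on 8]
Accessibility: 0R0
Branch closes: p3 and not p3 both at 0.
All branches of the negation close; one closing branch shown above.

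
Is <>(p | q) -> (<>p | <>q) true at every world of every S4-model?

Tableau for the negation ~(<>(p | q) -> (<>p | <>q)):
1. ~(<>(p | q) -> (<>p | <>q)), w0
2. <>(p | q), w0
3. ~(<>p | <>q), w0
4. ~<>p, w0
5. ~<>q, w0
6. ~p, w0
7. ~q, w0
8. p | q, w1
9. ~p, w1
10. ~q, w1
11. q, w1
Accessibility: w0Rw0, w0Rw1, w1Rw1
Branch closes: q and ~q both at w1.
Every branch of the negation's tableau closes; the branch above is one of them.

Valid in S4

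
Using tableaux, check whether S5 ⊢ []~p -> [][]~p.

Valid

Tableau for the negation ~([]~p -> [][]~p):
1. ~([]~p -> [][]~p), u
2. []~p, u
3. ~[][]~p, u
4. ~p, u
5. ~[]~p, v
6. ~p, v
7. p, w
8. ~p, w
Accessibility: uRu, uRv, uRw, vRu, vRv, vRw, wRu, wRv, wRw
Branch closes: p and ~p both at w.
Every branch of the negation's tableau closes; the branch above is one of them.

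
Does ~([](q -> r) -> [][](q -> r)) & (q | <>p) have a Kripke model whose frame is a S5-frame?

1. ~([](q -> r) -> [][](q -> r)) & (q | <>p), 0
2. ~([](q -> r) -> [][](q -> r)), 0   [&-rule on 1]
3. q | <>p, 0   [&-rule on 1]
4. [](q -> r), 0   [~->-rule on 2]
5. ~[][](q -> r), 0   [~->-rule on 2]
6. q -> r, 0   [[]-rule on 4 via 0R0]
7. <>p, 0   [|-rule on 3 (branches; this branch)]
8. r, 0   [->-rule on 6 (branches; this branch)]
9. ~[](q -> r), 1   [~[]-rule on 5: fresh world 1, 0R1]
10. q -> r, 1   [[]-rule on 4 via 0R1]
11. r, 1   [->-rule on 10 (branches; this branch)]
12. p, 2   [<>-rule on 7: fresh world 2, 0R2]
13. q -> r, 2   [[]-rule on 4 via 0R2]
14. r, 2   [->-rule on 13 (branches; this branch)]
15. ~(q -> r), 3   [~[]-rule on 9: fresh world 3, 1R3]
16. q, 3   [~->-rule on 15]
17. ~r, 3   [~->-rule on 15]
18. q -> r, 3   [[]-rule on 4 via 0R3]
19. r, 3   [->-rule on 18 (branches; this branch)]
Accessibility: 0R0, 0R1, 0R2, 0R3, 1R0, 1R1, 1R2, 1R3, 2R0, 2R1, 2R2, 2R3, 3R0, 3R1, 3R2, 3R3
Branch closes: r and ~r both at 3.
All branches of the tableau close; one closing branch shown above.

Unsatisfiable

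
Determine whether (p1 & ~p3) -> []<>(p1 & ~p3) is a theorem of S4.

Invalid (countermodel exists)

Tableau for the negation ~((p1 & ~p3) -> []<>(p1 & ~p3)):
1. ~((p1 & ~p3) -> []<>(p1 & ~p3)), 0
2. p1 & ~p3, 0
3. ~[]<>(p1 & ~p3), 0
4. p1, 0
5. ~p3, 0
6. ~<>(p1 & ~p3), 1
7. ~(p1 & ~p3), 1
8. p3, 1
Accessibility: 0R0, 0R1, 1R1
The negation has an open branch (countermodel exists).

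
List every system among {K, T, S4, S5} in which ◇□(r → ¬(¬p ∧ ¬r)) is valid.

K-tableau for the negation ¬◇□(r → ¬(¬p ∧ ¬r)):
1. ¬◇□(r → ¬(¬p ∧ ¬r)), w0
Complete open branch: countermodel on a K-frame, so not valid in K.
T-tableau for the negation ¬◇□(r → ¬(¬p ∧ ¬r)):
1. ¬◇□(r → ¬(¬p ∧ ¬r)), w0
2. ¬□(r → ¬(¬p ∧ ¬r)), w0
3. ¬(r → ¬(¬p ∧ ¬r)), w1
4. r, w1
5. ¬p ∧ ¬r, w1
6. ¬p, w1
7. ¬r, w1
Accessibility: w0Rw0, w0Rw1, w1Rw1
Branch closes: r and ¬r both at w1.
Every branch closes (one shown): valid in T, hence also in S4, S5 (every theorem of T is a theorem of S4 and S5).

T, S4, S5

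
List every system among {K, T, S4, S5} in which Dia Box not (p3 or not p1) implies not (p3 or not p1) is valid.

S5

S4-tableau for the negation not (Dia Box not (p3 or not p1) implies not (p3 or not p1)):
1. not (Dia Box not (p3 or not p1) implies not (p3 or not p1)), w0
2. Dia Box not (p3 or not p1), w0   [neg-implies-rule on 1]
3. p3 or not p1, w0   [neg-implies-rule on 1]
4. not p1, w0   [or-rule on 3 (branches; this branch)]
5. Box not (p3 or not p1), w1   [Dia-rule on 2: fresh world w1, w0Rw1]
6. not (p3 or not p1), w1   [Box-rule on 5 via w1Rw1]
7. not p3, w1   [neg-or-rule on 6]
8. p1, w1   [neg-or-rule on 6]
Accessibility: w0Rw0, w0Rw1, w1Rw1
Complete open branch: countermodel on an S4-frame, so not valid in S4, nor in K, T (the same frame is also a K-frame and a T-frame).
S5-tableau for the negation not (Dia Box not (p3 or not p1) implies not (p3 or not p1)):
1. not (Dia Box not (p3 or not p1) implies not (p3 or not p1)), w0
2. Dia Box not (p3 or not p1), w0   [neg-implies-rule on 1]
3. p3 or not p1, w0   [neg-implies-rule on 1]
4. not p1, w0   [or-rule on 3 (branches; this branch)]
5. Box not (p3 or not p1), w1   [Dia-rule on 2: fresh world w1, w0Rw1]
6. not (p3 or not p1), w0   [Box-rule on 5 via w1Rw0]
7. not p3, w0   [neg-or-rule on 6]
8. p1, w0   [neg-or-rule on 6]
Accessibility: w0Rw0, w0Rw1, w1Rw0, w1Rw1
Branch closes: p1 and not p1 both at w0.
Every branch closes (one shown): valid in S5.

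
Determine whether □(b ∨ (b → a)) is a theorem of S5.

Tableau for the negation ¬□(b ∨ (b → a)):
1. ¬□(b ∨ (b → a)), 0
2. ¬(b ∨ (b → a)), 1   [¬□-rule on 1: fresh world 1, 0R1]
3. ¬b, 1   [¬∨-rule on 2]
4. ¬(b → a), 1   [¬∨-rule on 2]
5. b, 1   [¬→-rule on 4]
6. ¬a, 1   [¬→-rule on 4]
Accessibility: 0R0, 0R1, 1R0, 1R1
Branch closes: b and ¬b both at 1.
Every branch of the negation's tableau closes; the branch above is one of them.

Valid in S5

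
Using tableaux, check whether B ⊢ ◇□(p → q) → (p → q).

Tableau for the negation ¬(◇□(p → q) → (p → q)):
1. ¬(◇□(p → q) → (p → q)), 0
2. ◇□(p → q), 0   [¬→-rule on 1]
3. ¬(p → q), 0   [¬→-rule on 1]
4. p, 0   [¬→-rule on 3]
5. ¬q, 0   [¬→-rule on 3]
6. □(p → q), 1   [◇-rule on 2: fresh world 1, 0R1]
7. p → q, 0   [□-rule on 6 via 1R0]
8. p → q, 1   [□-rule on 6 via 1R1]
9. q, 0   [→-rule on 7 (branches; this branch)]
Accessibility: 0R0, 0R1, 1R0, 1R1
Branch closes: q and ¬q both at 0.
Every branch of the negation's tableau closes; the branch above is one of them.

Valid in B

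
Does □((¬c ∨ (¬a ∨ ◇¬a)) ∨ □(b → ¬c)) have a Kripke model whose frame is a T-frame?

Satisfiable (open branch found)

1. □((¬c ∨ (¬a ∨ ◇¬a)) ∨ □(b → ¬c)), u
2. (¬c ∨ (¬a ∨ ◇¬a)) ∨ □(b → ¬c), u
3. □(b → ¬c), u
4. b → ¬c, u
5. ¬c, u
Accessibility: uRu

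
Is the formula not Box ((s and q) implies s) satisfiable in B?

Unsatisfiable

1. not Box ((s and q) implies s), u
2. not ((s and q) implies s), v
3. s and q, v
4. not s, v
5. s, v
6. q, v
Accessibility: uRu, uRv, vRu, vRv
Branch closes: s and not s both at v.
All branches of the tableau close; one closing branch shown above.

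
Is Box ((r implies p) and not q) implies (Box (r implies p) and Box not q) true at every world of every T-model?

Tableau for the negation not (Box ((r implies p) and not q) implies (Box (r implies p) and Box not q)):
1. not (Box ((r implies p) and not q) implies (Box (r implies p) and Box not q)), w0
2. Box ((r implies p) and not q), w0
3. not (Box (r implies p) and Box not q), w0
4. (r implies p) and not q, w0
5. r implies p, w0
6. not q, w0
7. not Box (r implies p), w0
8. p, w0
9. not (r implies p), w1
10. r, w1
11. not p, w1
12. (r implies p) and not q, w1
13. r implies p, w1
14. not q, w1
15. p, w1
Accessibility: w0Rw0, w0Rw1, w1Rw1
Branch closes: p and not p both at w1.
Every branch of the negation's tableau closes; the branch above is one of them.

Yes, valid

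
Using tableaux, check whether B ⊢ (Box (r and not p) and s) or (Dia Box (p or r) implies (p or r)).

Yes, valid

Tableau for the negation not ((Box (r and not p) and s) or (Dia Box (p or r) implies (p or r))):
1. not ((Box (r and not p) and s) or (Dia Box (p or r) implies (p or r))), u
2. not (Box (r and not p) and s), u   [neg-or-rule on 1]
3. not (Dia Box (p or r) implies (p or r)), u   [neg-or-rule on 1]
4. Dia Box (p or r), u   [neg-implies-rule on 3]
5. not (p or r), u   [neg-implies-rule on 3]
6. not p, u   [neg-or-rule on 5]
7. not r, u   [neg-or-rule on 5]
8. not s, u   [neg-and-rule on 2 (branches; this branch)]
9. Box (p or r), v   [Dia-rule on 4: fresh world v, uRv]
10. p or r, u   [Box-rule on 9 via vRu]
11. p or r, v   [Box-rule on 9 via vRv]
12. r, u   [or-rule on 10 (branches; this branch)]
Accessibility: uRu, uRv, vRu, vRv
Branch closes: r and not r both at u.
Every branch of the negation's tableau closes; the branch above is one of them.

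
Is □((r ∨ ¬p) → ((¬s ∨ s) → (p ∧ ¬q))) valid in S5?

Tableau for the negation ¬□((r ∨ ¬p) → ((¬s ∨ s) → (p ∧ ¬q))):
1. ¬□((r ∨ ¬p) → ((¬s ∨ s) → (p ∧ ¬q))), u
2. ¬((r ∨ ¬p) → ((¬s ∨ s) → (p ∧ ¬q))), v   [¬□-rule on 1: fresh world v, uRv]
3. r ∨ ¬p, v   [¬→-rule on 2]
4. ¬((¬s ∨ s) → (p ∧ ¬q)), v   [¬→-rule on 2]
5. ¬s ∨ s, v   [¬→-rule on 4]
6. ¬(p ∧ ¬q), v   [¬→-rule on 4]
7. ¬p, v   [∨-rule on 3 (branches; this branch)]
8. s, v   [∨-rule on 5 (branches; this branch)]
9. q, v   [¬∧-rule on 6 (branches; this branch)]
Accessibility: uRu, uRv, vRu, vRv
The negation has an open branch (countermodel exists).

Not valid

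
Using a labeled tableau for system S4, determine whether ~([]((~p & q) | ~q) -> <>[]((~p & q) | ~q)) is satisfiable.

1. ~([]((~p & q) | ~q) -> <>[]((~p & q) | ~q)), u
2. []((~p & q) | ~q), u
3. ~<>[]((~p & q) | ~q), u
4. (~p & q) | ~q, u
5. ~[]((~p & q) | ~q), u
6. ~p & q, u
7. ~p, u
8. q, u
9. ~((~p & q) | ~q), v
10. ~(~p & q), v
11. q, v
12. (~p & q) | ~q, v
13. ~[]((~p & q) | ~q), v
14. p, v
15. ~p & q, v
16. ~p, v
Accessibility: uRu, uRv, vRv
Branch closes: p and ~p both at v.
Every branch closes; the branch above is one of them.

No, unsatisfiable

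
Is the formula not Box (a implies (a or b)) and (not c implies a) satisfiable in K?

1. not Box (a implies (a or b)) and (not c implies a), u
2. not Box (a implies (a or b)), u
3. not c implies a, u
4. a, u
5. not (a implies (a or b)), v
6. a, v
7. not (a or b), v
8. not a, v
9. not b, v
Accessibility: uRv
Branch closes: a and not a both at v.
(One branch shown.) All branches close.

Unsatisfiable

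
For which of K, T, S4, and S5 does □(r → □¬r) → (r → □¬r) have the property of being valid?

T, S4, S5

K-tableau for the negation ¬(□(r → □¬r) → (r → □¬r)):
1. ¬(□(r → □¬r) → (r → □¬r)), 0
2. □(r → □¬r), 0
3. ¬(r → □¬r), 0
4. r, 0
5. ¬□¬r, 0
6. r, 1
7. r → □¬r, 1
8. □¬r, 1
Accessibility: 0R1
Complete open branch: countermodel on a K-frame, so not valid in K.
T-tableau for the negation ¬(□(r → □¬r) → (r → □¬r)):
1. ¬(□(r → □¬r) → (r → □¬r)), 0
2. □(r → □¬r), 0
3. ¬(r → □¬r), 0
4. r, 0
5. ¬□¬r, 0
6. r → □¬r, 0
7. □¬r, 0
8. ¬r, 0
Accessibility: 0R0
Branch closes: r and ¬r both at 0.
Every branch closes (one shown): valid in T, hence also in S4, S5 (every theorem of T is a theorem of S4 and S5).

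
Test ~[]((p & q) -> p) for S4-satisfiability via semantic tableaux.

No, unsatisfiable

1. ~[]((p & q) -> p), 0
2. ~((p & q) -> p), 1
3. p & q, 1
4. ~p, 1
5. p, 1
6. q, 1
Accessibility: 0R0, 0R1, 1R1
Branch closes: p and ~p both at 1.
(One branch shown.) All branches close.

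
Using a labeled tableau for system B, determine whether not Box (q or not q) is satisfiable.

1. not Box (q or not q), w0
2. not (q or not q), w1
3. not q, w1
4. q, w1
Accessibility: w0Rw0, w0Rw1, w1Rw0, w1Rw1
Branch closes: q and not q both at w1.
All branches of the tableau close; one closing branch shown above.

Unsatisfiable (every branch closes)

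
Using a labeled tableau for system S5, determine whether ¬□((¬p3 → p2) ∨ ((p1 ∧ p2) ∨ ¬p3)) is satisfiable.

1. ¬□((¬p3 → p2) ∨ ((p1 ∧ p2) ∨ ¬p3)), 0
2. ¬((¬p3 → p2) ∨ ((p1 ∧ p2) ∨ ¬p3)), 1   [¬□-rule on 1: fresh world 1, 0R1]
3. ¬(¬p3 → p2), 1   [¬∨-rule on 2]
4. ¬((p1 ∧ p2) ∨ ¬p3), 1   [¬∨-rule on 2]
5. ¬p3, 1   [¬→-rule on 3]
6. ¬p2, 1   [¬→-rule on 3]
7. ¬(p1 ∧ p2), 1   [¬∨-rule on 4]
8. p3, 1   [¬∨-rule on 4]
Accessibility: 0R0, 0R1, 1R0, 1R1
Branch closes: p3 and ¬p3 both at 1.
Every branch closes; the branch above is one of them.

No, unsatisfiable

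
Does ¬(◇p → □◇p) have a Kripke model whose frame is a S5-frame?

No, unsatisfiable

1. ¬(◇p → □◇p), u
2. ◇p, u
3. ¬□◇p, u
4. p, v
5. ¬◇p, w
6. ¬p, u
7. ¬p, v
Accessibility: uRu, uRv, uRw, vRu, vRv, vRw, wRu, wRv, wRw
Branch closes: p and ¬p both at v.
All branches of the tableau close; one closing branch shown above.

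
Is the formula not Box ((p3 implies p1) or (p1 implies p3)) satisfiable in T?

No, unsatisfiable

1. not Box ((p3 implies p1) or (p1 implies p3)), w0
2. not ((p3 implies p1) or (p1 implies p3)), w1
3. not (p3 implies p1), w1
4. not (p1 implies p3), w1
5. p3, w1
6. not p1, w1
7. p1, w1
8. not p3, w1
Accessibility: w0Rw0, w0Rw1, w1Rw1
Branch closes: p1 and not p1 both at w1.
(One branch shown.) All branches close.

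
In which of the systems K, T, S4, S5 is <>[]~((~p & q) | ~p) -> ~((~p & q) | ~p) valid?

S5

S4-tableau for the negation ~(<>[]~((~p & q) | ~p) -> ~((~p & q) | ~p)):
1. ~(<>[]~((~p & q) | ~p) -> ~((~p & q) | ~p)), u
2. <>[]~((~p & q) | ~p), u   [~->-rule on 1]
3. (~p & q) | ~p, u   [~->-rule on 1]
4. ~p, u   [|-rule on 3 (branches; this branch)]
5. []~((~p & q) | ~p), v   [<>-rule on 2: fresh world v, uRv]
6. ~((~p & q) | ~p), v   [[]-rule on 5 via vRv]
7. ~(~p & q), v   [~|-rule on 6]
8. p, v   [~|-rule on 6]
9. ~q, v   [~&-rule on 7 (branches; this branch)]
Accessibility: uRu, uRv, vRv
Complete open branch: countermodel on an S4-frame, so not valid in S4, nor in K, T (the same frame is also a K-frame and a T-frame).
S5-tableau for the negation ~(<>[]~((~p & q) | ~p) -> ~((~p & q) | ~p)):
1. ~(<>[]~((~p & q) | ~p) -> ~((~p & q) | ~p)), u
2. <>[]~((~p & q) | ~p), u   [~->-rule on 1]
3. (~p & q) | ~p, u   [~->-rule on 1]
4. ~p & q, u   [|-rule on 3 (branches; this branch)]
5. ~p, u   [&-rule on 4]
6. q, u   [&-rule on 4]
7. []~((~p & q) | ~p), v   [<>-rule on 2: fresh world v, uRv]
8. ~((~p & q) | ~p), u   [[]-rule on 7 via vRu]
9. ~(~p & q), u   [~|-rule on 8]
10. p, u   [~|-rule on 8]
Accessibility: uRu, uRv, vRu, vRv
Branch closes: p and ~p both at u.
Every branch closes (one shown): valid in S5.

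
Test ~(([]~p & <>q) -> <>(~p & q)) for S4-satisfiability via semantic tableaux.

1. ~(([]~p & <>q) -> <>(~p & q)), w0
2. []~p & <>q, w0
3. ~<>(~p & q), w0
4. []~p, w0
5. <>q, w0
6. ~(~p & q), w0
7. ~p, w0
8. ~q, w0
9. q, w1
10. ~(~p & q), w1
11. ~p, w1
12. ~q, w1
Accessibility: w0Rw0, w0Rw1, w1Rw1
Branch closes: q and ~q both at w1.
(One branch shown.) All branches close.

Unsatisfiable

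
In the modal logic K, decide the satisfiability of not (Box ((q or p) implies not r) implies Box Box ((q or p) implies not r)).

Satisfiable (open branch found)

1. not (Box ((q or p) implies not r) implies Box Box ((q or p) implies not r)), u
2. Box ((q or p) implies not r), u
3. not Box Box ((q or p) implies not r), u
4. not Box ((q or p) implies not r), v
5. (q or p) implies not r, v
6. not r, v
7. not ((q or p) implies not r), w
8. q or p, w
9. r, w
10. p, w
Accessibility: uRv, vRw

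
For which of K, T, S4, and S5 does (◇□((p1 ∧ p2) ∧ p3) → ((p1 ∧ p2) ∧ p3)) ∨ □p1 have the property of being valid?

S5-tableau for the negation ¬((◇□((p1 ∧ p2) ∧ p3) → ((p1 ∧ p2) ∧ p3)) ∨ □p1):
1. ¬((◇□((p1 ∧ p2) ∧ p3) → ((p1 ∧ p2) ∧ p3)) ∨ □p1), 0
2. ¬(◇□((p1 ∧ p2) ∧ p3) → ((p1 ∧ p2) ∧ p3)), 0
3. ¬□p1, 0
4. ◇□((p1 ∧ p2) ∧ p3), 0
5. ¬((p1 ∧ p2) ∧ p3), 0
6. ¬(p1 ∧ p2), 0
7. ¬p2, 0
8. ¬p1, 1
9. □((p1 ∧ p2) ∧ p3), 2
10. (p1 ∧ p2) ∧ p3, 0
11. p1 ∧ p2, 0
12. p3, 0
13. p1, 0
14. p2, 0
Accessibility: 0R0, 0R1, 0R2, 1R0, 1R1, 1R2, 2R0, 2R1, 2R2
Branch closes: p2 and ¬p2 both at 0.
Every branch closes (one shown): valid in S5.
S4-tableau for the negation ¬((◇□((p1 ∧ p2) ∧ p3) → ((p1 ∧ p2) ∧ p3)) ∨ □p1):
1. ¬((◇□((p1 ∧ p2) ∧ p3) → ((p1 ∧ p2) ∧ p3)) ∨ □p1), 0
2. ¬(◇□((p1 ∧ p2) ∧ p3) → ((p1 ∧ p2) ∧ p3)), 0
3. ¬□p1, 0
4. ◇□((p1 ∧ p2) ∧ p3), 0
5. ¬((p1 ∧ p2) ∧ p3), 0
6. ¬p3, 0
7. ¬p1, 1
8. □((p1 ∧ p2) ∧ p3), 2
9. (p1 ∧ p2) ∧ p3, 2
10. p1 ∧ p2, 2
11. p3, 2
12. p1, 2
13. p2, 2
Accessibility: 0R0, 0R1, 0R2, 1R1, 2R2
Complete open branch: countermodel on an S4-frame, so not valid in S4, nor in K, T (the same frame is also a K-frame and a T-frame).

S5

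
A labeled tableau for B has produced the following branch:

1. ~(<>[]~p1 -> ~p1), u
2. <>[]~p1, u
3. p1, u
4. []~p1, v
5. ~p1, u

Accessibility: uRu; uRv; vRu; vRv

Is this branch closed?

Closed

Both p1 and ~p1 appear at u.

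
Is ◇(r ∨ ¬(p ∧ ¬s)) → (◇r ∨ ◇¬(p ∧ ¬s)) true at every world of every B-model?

Tableau for the negation ¬(◇(r ∨ ¬(p ∧ ¬s)) → (◇r ∨ ◇¬(p ∧ ¬s))):
1. ¬(◇(r ∨ ¬(p ∧ ¬s)) → (◇r ∨ ◇¬(p ∧ ¬s))), u
2. ◇(r ∨ ¬(p ∧ ¬s)), u
3. ¬(◇r ∨ ◇¬(p ∧ ¬s)), u
4. ¬◇r, u
5. ¬◇¬(p ∧ ¬s), u
6. ¬r, u
7. p ∧ ¬s, u
8. p, u
9. ¬s, u
10. r ∨ ¬(p ∧ ¬s), v
11. ¬r, v
12. p ∧ ¬s, v
13. p, v
14. ¬s, v
15. ¬(p ∧ ¬s), v
16. s, v
Accessibility: uRu, uRv, vRu, vRv
Branch closes: s and ¬s both at v.
Every branch of the negation's tableau closes; the branch above is one of them.

Yes, valid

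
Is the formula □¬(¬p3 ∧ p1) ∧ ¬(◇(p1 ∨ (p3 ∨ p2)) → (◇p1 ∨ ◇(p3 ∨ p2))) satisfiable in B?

1. □¬(¬p3 ∧ p1) ∧ ¬(◇(p1 ∨ (p3 ∨ p2)) → (◇p1 ∨ ◇(p3 ∨ p2))), 0
2. □¬(¬p3 ∧ p1), 0
3. ¬(◇(p1 ∨ (p3 ∨ p2)) → (◇p1 ∨ ◇(p3 ∨ p2))), 0
4. ◇(p1 ∨ (p3 ∨ p2)), 0
5. ¬(◇p1 ∨ ◇(p3 ∨ p2)), 0
6. ¬◇p1, 0
7. ¬◇(p3 ∨ p2), 0
8. ¬(¬p3 ∧ p1), 0
9. ¬p1, 0
10. ¬(p3 ∨ p2), 0
11. ¬p3, 0
12. ¬p2, 0
13. p1 ∨ (p3 ∨ p2), 1
14. ¬(¬p3 ∧ p1), 1
15. ¬p1, 1
16. ¬(p3 ∨ p2), 1
17. ¬p3, 1
18. ¬p2, 1
19. p3 ∨ p2, 1
20. p2, 1
Accessibility: 0R0, 0R1, 1R0, 1R1
Branch closes: p2 and ¬p2 both at 1.
All branches of the tableau close; one closing branch shown above.

Unsatisfiable (every branch closes)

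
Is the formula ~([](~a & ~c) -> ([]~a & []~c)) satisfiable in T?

Unsatisfiable (every branch closes)

1. ~([](~a & ~c) -> ([]~a & []~c)), w0
2. [](~a & ~c), w0
3. ~([]~a & []~c), w0
4. ~a & ~c, w0
5. ~a, w0
6. ~c, w0
7. ~[]~c, w0
8. c, w1
9. ~a & ~c, w1
10. ~a, w1
11. ~c, w1
Accessibility: w0Rw0, w0Rw1, w1Rw1
Branch closes: c and ~c both at w1.
Every branch closes; the branch above is one of them.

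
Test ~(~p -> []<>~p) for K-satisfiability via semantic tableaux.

1. ~(~p -> []<>~p), w0
2. ~p, w0
3. ~[]<>~p, w0
4. ~<>~p, w1
Accessibility: w0Rw1

Satisfiable (open branch found)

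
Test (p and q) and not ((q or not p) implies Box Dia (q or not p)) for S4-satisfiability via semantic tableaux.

1. (p and q) and not ((q or not p) implies Box Dia (q or not p)), 0
2. p and q, 0
3. not ((q or not p) implies Box Dia (q or not p)), 0
4. p, 0
5. q, 0
6. q or not p, 0
7. not Box Dia (q or not p), 0
8. not Dia (q or not p), 1
9. not (q or not p), 1
10. not q, 1
11. p, 1
Accessibility: 0R0, 0R1, 1R1

Satisfiable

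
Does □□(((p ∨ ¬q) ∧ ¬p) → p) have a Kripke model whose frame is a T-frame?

Satisfiable (open branch found)

1. □□(((p ∨ ¬q) ∧ ¬p) → p), 0
2. □(((p ∨ ¬q) ∧ ¬p) → p), 0
3. ((p ∨ ¬q) ∧ ¬p) → p, 0
4. p, 0
Accessibility: 0R0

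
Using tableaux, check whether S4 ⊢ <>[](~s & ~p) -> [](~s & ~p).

Tableau for the negation ~(<>[](~s & ~p) -> [](~s & ~p)):
1. ~(<>[](~s & ~p) -> [](~s & ~p)), u
2. <>[](~s & ~p), u
3. ~[](~s & ~p), u
4. [](~s & ~p), v
5. ~s & ~p, v
6. ~s, v
7. ~p, v
8. ~(~s & ~p), w
9. p, w
Accessibility: uRu, uRv, uRw, vRv, wRw
The negation has an open branch (countermodel exists).

Not valid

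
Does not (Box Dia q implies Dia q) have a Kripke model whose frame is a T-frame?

No, unsatisfiable

1. not (Box Dia q implies Dia q), w0
2. Box Dia q, w0
3. not Dia q, w0
4. Dia q, w0
5. not q, w0
6. q, w1
7. Dia q, w1
8. not q, w1
Accessibility: w0Rw0, w0Rw1, w1Rw1
Branch closes: q and not q both at w1.
All branches of the tableau close; one closing branch shown above.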